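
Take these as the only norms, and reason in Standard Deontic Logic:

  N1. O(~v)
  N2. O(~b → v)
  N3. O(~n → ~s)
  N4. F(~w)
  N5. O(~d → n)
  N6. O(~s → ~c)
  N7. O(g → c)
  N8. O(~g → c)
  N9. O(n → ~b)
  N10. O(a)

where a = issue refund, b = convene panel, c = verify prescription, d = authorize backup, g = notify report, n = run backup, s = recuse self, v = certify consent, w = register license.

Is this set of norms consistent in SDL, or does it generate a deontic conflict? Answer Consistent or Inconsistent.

Inconsistent

Premises 8 and 7 are O(~g → c) and O(g → c); every ideal world satisfies ~g or g, so in either case c holds — hence O(c).
The contrapositive of premise 6 (O(~s → ~c)) is O(c → s), and O(c) is already established, so O(s).
Premise 3, O(~n → ~s), contraposes to O(s → n); with O(s) we get O(n).
Premise 9 is O(n → ~b); since O(n), deontic closure gives O(~b).
Premise 2 is O(~b → v); since O(~b), deontic closure gives O(v).
But premise 1 directly asserts O(~v).
We now have both O(v) and O(~v) — v is simultaneously obligatory and forbidden, violating the D-axiom.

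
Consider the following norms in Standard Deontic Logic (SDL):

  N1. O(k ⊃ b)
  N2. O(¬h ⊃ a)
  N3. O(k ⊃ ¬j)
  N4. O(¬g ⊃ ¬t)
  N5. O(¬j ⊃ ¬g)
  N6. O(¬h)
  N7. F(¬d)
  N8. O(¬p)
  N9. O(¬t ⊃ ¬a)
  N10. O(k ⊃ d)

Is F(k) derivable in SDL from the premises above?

From premise 6 we have O(¬h).
With premise 2, O(¬h ⊃ a), the K-axiom yields O(a).
The contrapositive of premise 9 (O(¬t ⊃ ¬a)) is O(a ⊃ t), and O(a) is already established, so O(t).
Premise 4 is O(¬g ⊃ ¬t); contrapositively O(t ⊃ g). Since O(t) holds, K gives O(g).
Premise 5, O(¬j ⊃ ¬g), contraposes to O(g ⊃ j); with O(g) we get O(j).
Premise 3 is O(k ⊃ ¬j); contrapositively O(j ⊃ ¬k). Since O(j) holds, K gives O(¬k).
Premises 1, 7, 8, 10 do not contribute to this derivation.
So O(¬k) holds, i.e. F(k). The claim follows.

Yes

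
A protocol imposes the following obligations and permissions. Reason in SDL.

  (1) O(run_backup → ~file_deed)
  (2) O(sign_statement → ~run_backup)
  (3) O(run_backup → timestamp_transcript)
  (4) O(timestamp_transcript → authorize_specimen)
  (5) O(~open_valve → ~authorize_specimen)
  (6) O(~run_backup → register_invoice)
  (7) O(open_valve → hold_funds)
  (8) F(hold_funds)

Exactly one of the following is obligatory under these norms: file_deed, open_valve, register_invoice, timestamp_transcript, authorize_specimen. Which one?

register_invoice

F(hold_funds) at premise 8 means O(~hold_funds).
Premise 7, O(open_valve → hold_funds), contraposes to O(~hold_funds → ~open_valve); with O(~hold_funds) we get O(~open_valve).
With premise 5, O(~open_valve → ~authorize_specimen), the K-axiom yields O(~authorize_specimen).
Premise 4, O(timestamp_transcript → authorize_specimen), contraposes to O(~authorize_specimen → ~timestamp_transcript); with O(~authorize_specimen) we get O(~timestamp_transcript).
Premise 3, O(run_backup → timestamp_transcript), contraposes to O(~timestamp_transcript → ~run_backup); with O(~timestamp_transcript) we get O(~run_backup).
From O(~run_backup) and premise 6, O(~run_backup → register_invoice), we obtain O(register_invoice).
So O(register_invoice) holds — register_invoice is obligatory. None of the other listed options is made obligatory by any chain of premises.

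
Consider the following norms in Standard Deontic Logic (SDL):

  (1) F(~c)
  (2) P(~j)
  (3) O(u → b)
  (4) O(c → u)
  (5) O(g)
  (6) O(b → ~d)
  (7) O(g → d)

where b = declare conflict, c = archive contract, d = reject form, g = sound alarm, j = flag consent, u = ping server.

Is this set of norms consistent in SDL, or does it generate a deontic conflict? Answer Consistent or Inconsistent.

Premise 5 gives O(g).
Applying K to premise 7 (O(g → d)) and O(g) yields O(d).
Premise 6, O(b → ~d), contraposes to O(d → ~b); with O(d) we get O(~b).
The contrapositive of premise 3 (O(u → b)) is O(~b → ~u), and O(~b) is already established, so O(~u).
Premise 4 is O(c → u); contrapositively O(~u → ~c). Since O(~u) holds, K gives O(~c).
However, F(~c) at premise 1 amounts to O(c).
We now have both O(~c) and O(c) — c is simultaneously obligatory and forbidden, violating the D-axiom.

Inconsistent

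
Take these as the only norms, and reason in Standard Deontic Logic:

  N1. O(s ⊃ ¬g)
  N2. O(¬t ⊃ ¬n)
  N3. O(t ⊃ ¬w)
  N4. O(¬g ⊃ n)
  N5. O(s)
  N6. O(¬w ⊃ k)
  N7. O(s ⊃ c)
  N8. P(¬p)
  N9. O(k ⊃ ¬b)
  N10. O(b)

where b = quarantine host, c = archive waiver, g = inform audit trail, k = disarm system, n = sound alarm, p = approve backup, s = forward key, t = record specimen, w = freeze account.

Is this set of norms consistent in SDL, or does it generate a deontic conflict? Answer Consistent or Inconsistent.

Inconsistent

From premise 10 we have O(b).
Premise 9, O(k ⊃ ¬b), contraposes to O(b ⊃ ¬k); with O(b) we get O(¬k).
The contrapositive of premise 6 (O(¬w ⊃ k)) is O(¬k ⊃ w), and O(¬k) is already established, so O(w).
The contrapositive of premise 3 (O(t ⊃ ¬w)) is O(w ⊃ ¬t), and O(w) is already established, so O(¬t).
From O(¬t) and premise 2, O(¬t ⊃ ¬n), we obtain O(¬n).
Premise 4 is O(¬g ⊃ n); contrapositively O(¬n ⊃ g). Since O(¬n) holds, K gives O(g).
Premise 1, O(s ⊃ ¬g), contraposes to O(g ⊃ ¬s); with O(g) we get O(¬s).
However, premise 5 gives O(s).
We now have both O(¬s) and O(s) — s is simultaneously obligatory and forbidden, violating the D-axiom.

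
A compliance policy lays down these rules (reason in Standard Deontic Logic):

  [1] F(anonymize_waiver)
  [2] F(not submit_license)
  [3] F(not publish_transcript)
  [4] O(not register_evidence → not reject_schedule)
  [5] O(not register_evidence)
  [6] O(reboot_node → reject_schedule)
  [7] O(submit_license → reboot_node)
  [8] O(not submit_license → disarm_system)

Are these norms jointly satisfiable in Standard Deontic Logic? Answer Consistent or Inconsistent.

Inconsistent

Premise 2 is F(not submit_license), i.e. O(submit_license).
From O(submit_license) and premise 7, O(submit_license → reboot_node), we obtain O(reboot_node).
With premise 6, O(reboot_node → reject_schedule), the K-axiom yields O(reject_schedule).
Premise 4 is O(not register_evidence → not reject_schedule); contrapositively O(reject_schedule → register_evidence). Since O(reject_schedule) holds, K gives O(register_evidence).
Yet premise 5 states O(not register_evidence).
We now have both O(register_evidence) and O(not register_evidence) — register_evidence is simultaneously obligatory and forbidden, violating the D-axiom.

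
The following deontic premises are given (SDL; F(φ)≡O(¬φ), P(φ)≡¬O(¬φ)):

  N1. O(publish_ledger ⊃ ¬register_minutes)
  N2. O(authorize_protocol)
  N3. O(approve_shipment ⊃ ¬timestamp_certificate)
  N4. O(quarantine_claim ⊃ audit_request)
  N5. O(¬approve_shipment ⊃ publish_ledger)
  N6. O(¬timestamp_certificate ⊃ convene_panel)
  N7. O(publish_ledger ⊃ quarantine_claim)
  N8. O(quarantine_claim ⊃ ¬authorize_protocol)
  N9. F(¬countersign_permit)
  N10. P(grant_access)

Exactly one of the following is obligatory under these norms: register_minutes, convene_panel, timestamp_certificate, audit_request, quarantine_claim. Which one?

Premise 2 gives O(authorize_protocol).
Premise 8 is O(quarantine_claim ⊃ ¬authorize_protocol); contrapositively O(authorize_protocol ⊃ ¬quarantine_claim). Since O(authorize_protocol) holds, K gives O(¬quarantine_claim).
Premise 7, O(publish_ledger ⊃ quarantine_claim), contraposes to O(¬quarantine_claim ⊃ ¬publish_ledger); with O(¬quarantine_claim) we get O(¬publish_ledger).
Premise 5 is O(¬approve_shipment ⊃ publish_ledger); contrapositively O(¬publish_ledger ⊃ approve_shipment). Since O(¬publish_ledger) holds, K gives O(approve_shipment).
With premise 3, O(approve_shipment ⊃ ¬timestamp_certificate), the K-axiom yields O(¬timestamp_certificate).
With premise 6, O(¬timestamp_certificate ⊃ convene_panel), the K-axiom yields O(convene_panel).
So O(convene_panel) holds — convene_panel is obligatory. None of the other listed options is made obligatory by any chain of premises.

convene_panel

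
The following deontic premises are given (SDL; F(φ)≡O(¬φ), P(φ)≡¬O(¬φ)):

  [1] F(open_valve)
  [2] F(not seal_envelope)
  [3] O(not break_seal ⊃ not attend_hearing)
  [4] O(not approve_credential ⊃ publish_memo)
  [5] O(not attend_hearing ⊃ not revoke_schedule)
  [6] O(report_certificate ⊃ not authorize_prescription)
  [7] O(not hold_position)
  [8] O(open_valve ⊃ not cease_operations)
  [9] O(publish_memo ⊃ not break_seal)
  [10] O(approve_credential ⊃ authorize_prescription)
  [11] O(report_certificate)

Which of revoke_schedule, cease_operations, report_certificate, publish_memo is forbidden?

revoke_schedule

Premise 11 gives O(report_certificate).
Applying K to premise 6 (O(report_certificate ⊃ not authorize_prescription)) and O(report_certificate) yields O(not authorize_prescription).
Premise 10, O(approve_credential ⊃ authorize_prescription), contraposes to O(not authorize_prescription ⊃ not approve_credential); with O(not authorize_prescription) we get O(not approve_credential).
Premise 4 is O(not approve_credential ⊃ publish_memo); since O(not approve_credential), deontic closure gives O(publish_memo).
With premise 9, O(publish_memo ⊃ not break_seal), the K-axiom yields O(not break_seal).
Applying K to premise 3 (O(not break_seal ⊃ not attend_hearing)) and O(not break_seal) yields O(not attend_hearing).
Applying K to premise 5 (O(not attend_hearing ⊃ not revoke_schedule)) and O(not attend_hearing) yields O(not revoke_schedule).
So O(not revoke_schedule) holds, i.e. revoke_schedule is forbidden. None of the other listed options is forbidden under the premises.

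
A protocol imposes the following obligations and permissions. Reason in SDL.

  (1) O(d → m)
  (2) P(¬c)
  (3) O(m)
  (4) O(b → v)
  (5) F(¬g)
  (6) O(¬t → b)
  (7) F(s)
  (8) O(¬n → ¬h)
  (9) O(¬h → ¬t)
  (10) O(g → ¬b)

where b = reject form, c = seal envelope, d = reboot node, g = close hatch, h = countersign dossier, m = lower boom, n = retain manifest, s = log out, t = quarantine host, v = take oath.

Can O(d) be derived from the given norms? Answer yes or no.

No

Premise 1 is O(d → m); even if O(m) held, inferring O(d) would be affirming the consequent — invalid.
No other premise forces O(d). An ideal world satisfying every premise can still have d false, so O(d) is not derivable.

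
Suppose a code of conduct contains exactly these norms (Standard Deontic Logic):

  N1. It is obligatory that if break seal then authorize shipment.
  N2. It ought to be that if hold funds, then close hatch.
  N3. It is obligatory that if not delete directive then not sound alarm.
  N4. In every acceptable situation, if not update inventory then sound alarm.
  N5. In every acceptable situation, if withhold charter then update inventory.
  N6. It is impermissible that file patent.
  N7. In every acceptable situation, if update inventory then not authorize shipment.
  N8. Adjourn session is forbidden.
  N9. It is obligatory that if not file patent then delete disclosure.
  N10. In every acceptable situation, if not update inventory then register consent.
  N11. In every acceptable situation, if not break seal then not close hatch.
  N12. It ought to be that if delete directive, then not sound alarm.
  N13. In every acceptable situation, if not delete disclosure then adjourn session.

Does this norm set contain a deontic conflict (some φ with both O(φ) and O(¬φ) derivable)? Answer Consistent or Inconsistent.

Consistent

Premise 13 is O(¬delete_disclosure → adjourn_session), but O(¬delete_disclosure) is not derivable from the premises, so it does not yield O(adjourn_session).
So O(adjourn_session) is not derivable, and the apparent clash with O(¬adjourn_session) does not arise.
A world satisfying every obligation exists (e.g. adjourn_session=false, authorize_shipment=false, break_seal=false, close_hatch=false, delete_directive=false, delete_disclosure=true, file_patent=false, hold_funds=false, register_consent=false, sound_alarm=false, update_inventory=true, withhold_charter=false); no atom is both obligatory and forbidden, so the set is consistent.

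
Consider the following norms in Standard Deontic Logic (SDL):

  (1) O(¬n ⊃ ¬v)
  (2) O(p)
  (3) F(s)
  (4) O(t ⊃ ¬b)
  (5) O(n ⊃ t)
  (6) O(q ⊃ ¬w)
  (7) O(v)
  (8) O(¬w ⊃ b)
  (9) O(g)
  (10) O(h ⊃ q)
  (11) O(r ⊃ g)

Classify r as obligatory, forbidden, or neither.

Neither

Premise 11 is O(r ⊃ g); even if O(g) held, inferring O(r) would be affirming the consequent — invalid.
No premise or chain of K-axiom applications forces O(r), and none forces O(¬r). So r is neither obligatory nor forbidden under these norms.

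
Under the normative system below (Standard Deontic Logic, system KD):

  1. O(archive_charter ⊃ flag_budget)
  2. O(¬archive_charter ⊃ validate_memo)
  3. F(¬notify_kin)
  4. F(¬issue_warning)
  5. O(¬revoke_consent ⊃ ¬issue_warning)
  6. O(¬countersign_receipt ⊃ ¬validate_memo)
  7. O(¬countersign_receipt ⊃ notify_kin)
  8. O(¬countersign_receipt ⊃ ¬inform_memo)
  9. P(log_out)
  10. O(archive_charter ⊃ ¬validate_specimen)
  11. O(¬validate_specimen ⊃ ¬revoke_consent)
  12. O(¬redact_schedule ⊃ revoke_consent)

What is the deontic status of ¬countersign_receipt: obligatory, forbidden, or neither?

Premise 4, F(¬issue_warning), is equivalent to O(issue_warning).
Premise 5 is O(¬revoke_consent ⊃ ¬issue_warning); contrapositively O(issue_warning ⊃ revoke_consent). Since O(issue_warning) holds, K gives O(revoke_consent).
Premise 11 is O(¬validate_specimen ⊃ ¬revoke_consent); contrapositively O(revoke_consent ⊃ validate_specimen). Since O(revoke_consent) holds, K gives O(validate_specimen).
The contrapositive of premise 10 (O(archive_charter ⊃ ¬validate_specimen)) is O(validate_specimen ⊃ ¬archive_charter), and O(validate_specimen) is already established, so O(¬archive_charter).
From O(¬archive_charter) and premise 2, O(¬archive_charter ⊃ validate_memo), we obtain O(validate_memo).
The contrapositive of premise 6 (O(¬countersign_receipt ⊃ ¬validate_memo)) is O(validate_memo ⊃ countersign_receipt), and O(validate_memo) is already established, so O(countersign_receipt).
Premises 1, 3, 7, 8, 9, 12 do not contribute to this derivation.
Thus O(countersign_receipt), which is F(¬countersign_receipt): ¬countersign_receipt is forbidden.

Forbidden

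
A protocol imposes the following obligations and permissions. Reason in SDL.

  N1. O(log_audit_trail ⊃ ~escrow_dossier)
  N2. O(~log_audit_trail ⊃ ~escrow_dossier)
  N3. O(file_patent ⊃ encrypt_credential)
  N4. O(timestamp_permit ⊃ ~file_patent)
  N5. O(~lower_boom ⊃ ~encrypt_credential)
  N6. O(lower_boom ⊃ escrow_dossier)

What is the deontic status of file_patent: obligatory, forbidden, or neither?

Forbidden

Premises 1 and 2 cover both cases: O(log_audit_trail ⊃ ~escrow_dossier) and O(~log_audit_trail ⊃ ~escrow_dossier). Since log_audit_trail ∨ ~log_audit_trail is a tautology, O(~escrow_dossier) follows.
Premise 6 is O(lower_boom ⊃ escrow_dossier); contrapositively O(~escrow_dossier ⊃ ~lower_boom). Since O(~escrow_dossier) holds, K gives O(~lower_boom).
Applying K to premise 5 (O(~lower_boom ⊃ ~encrypt_credential)) and O(~lower_boom) yields O(~encrypt_credential).
The contrapositive of premise 3 (O(file_patent ⊃ encrypt_credential)) is O(~encrypt_credential ⊃ ~file_patent), and O(~encrypt_credential) is already established, so O(~file_patent).
Premise 4 does not contribute to this derivation.
Thus O(~file_patent), which is F(file_patent): file_patent is forbidden.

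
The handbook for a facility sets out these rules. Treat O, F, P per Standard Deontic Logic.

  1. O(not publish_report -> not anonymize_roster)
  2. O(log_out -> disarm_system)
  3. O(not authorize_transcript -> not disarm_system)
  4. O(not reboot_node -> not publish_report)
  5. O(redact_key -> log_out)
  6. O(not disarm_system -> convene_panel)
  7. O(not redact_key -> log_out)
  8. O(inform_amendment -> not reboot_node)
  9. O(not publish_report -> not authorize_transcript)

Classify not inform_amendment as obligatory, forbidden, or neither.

Premises 5 and 7 are O(redact_key -> log_out) and O(not redact_key -> log_out); every ideal world satisfies redact_key or not redact_key, so in either case log_out holds — hence O(log_out).
Applying K to premise 2 (O(log_out -> disarm_system)) and O(log_out) yields O(disarm_system).
Premise 3, O(not authorize_transcript -> not disarm_system), contraposes to O(disarm_system -> authorize_transcript); with O(disarm_system) we get O(authorize_transcript).
The contrapositive of premise 9 (O(not publish_report -> not authorize_transcript)) is O(authorize_transcript -> publish_report), and O(authorize_transcript) is already established, so O(publish_report).
The contrapositive of premise 4 (O(not reboot_node -> not publish_report)) is O(publish_report -> reboot_node), and O(publish_report) is already established, so O(reboot_node).
Premise 8 is O(inform_amendment -> not reboot_node); contrapositively O(reboot_node -> not inform_amendment). Since O(reboot_node) holds, K gives O(not inform_amendment).
Premises 1, 6 do not contribute to this derivation.
Hence not inform_amendment is obligatory.

Obligatory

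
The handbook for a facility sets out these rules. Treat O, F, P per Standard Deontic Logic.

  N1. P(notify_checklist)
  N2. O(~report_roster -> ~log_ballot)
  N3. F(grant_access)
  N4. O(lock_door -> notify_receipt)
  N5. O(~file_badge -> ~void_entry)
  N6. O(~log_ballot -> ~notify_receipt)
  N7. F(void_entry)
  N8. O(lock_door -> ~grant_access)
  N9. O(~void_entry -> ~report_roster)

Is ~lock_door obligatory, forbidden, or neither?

Obligatory

Premise 7 is F(void_entry), i.e. O(~void_entry).
With premise 9, O(~void_entry -> ~report_roster), the K-axiom yields O(~report_roster).
From O(~report_roster) and premise 2, O(~report_roster -> ~log_ballot), we obtain O(~log_ballot).
Applying K to premise 6 (O(~log_ballot -> ~notify_receipt)) and O(~log_ballot) yields O(~notify_receipt).
Premise 4 is O(lock_door -> notify_receipt); contrapositively O(~notify_receipt -> ~lock_door). Since O(~notify_receipt) holds, K gives O(~lock_door).
Premises 1, 3, 5, 8 do not contribute to this derivation.
Hence ~lock_door is obligatory.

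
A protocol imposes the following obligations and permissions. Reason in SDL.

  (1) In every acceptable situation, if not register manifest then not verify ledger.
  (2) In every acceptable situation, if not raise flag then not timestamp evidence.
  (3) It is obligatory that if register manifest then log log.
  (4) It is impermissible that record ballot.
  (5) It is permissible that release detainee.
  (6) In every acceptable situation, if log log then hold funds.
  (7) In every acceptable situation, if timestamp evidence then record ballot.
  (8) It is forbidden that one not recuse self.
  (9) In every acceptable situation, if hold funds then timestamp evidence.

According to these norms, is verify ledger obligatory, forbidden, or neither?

Forbidden

F(record_ballot) at premise 4 means O(¬record_ballot).
The contrapositive of premise 7 (O(timestamp_evidence → record_ballot)) is O(¬record_ballot → ¬timestamp_evidence), and O(¬record_ballot) is already established, so O(¬timestamp_evidence).
The contrapositive of premise 9 (O(hold_funds → timestamp_evidence)) is O(¬timestamp_evidence → ¬hold_funds), and O(¬timestamp_evidence) is already established, so O(¬hold_funds).
Premise 6, O(log_log → hold_funds), contraposes to O(¬hold_funds → ¬log_log); with O(¬hold_funds) we get O(¬log_log).
Premise 3, O(register_manifest → log_log), contraposes to O(¬log_log → ¬register_manifest); with O(¬log_log) we get O(¬register_manifest).
Applying K to premise 1 (O(¬register_manifest → ¬verify_ledger)) and O(¬register_manifest) yields O(¬verify_ledger).
Premises 2, 5, 8 do not contribute to this derivation.
Thus O(¬verify_ledger), which is F(verify_ledger): verify_ledger is forbidden.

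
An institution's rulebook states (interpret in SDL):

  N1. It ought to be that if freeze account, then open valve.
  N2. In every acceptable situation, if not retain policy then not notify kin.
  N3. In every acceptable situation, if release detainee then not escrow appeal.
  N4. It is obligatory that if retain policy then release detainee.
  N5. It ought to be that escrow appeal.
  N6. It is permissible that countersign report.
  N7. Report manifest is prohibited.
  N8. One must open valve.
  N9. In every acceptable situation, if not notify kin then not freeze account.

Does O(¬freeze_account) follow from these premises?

Yes

From premise 5 we have O(escrow_appeal).
Premise 3, O(release_detainee → ¬escrow_appeal), contraposes to O(escrow_appeal → ¬release_detainee); with O(escrow_appeal) we get O(¬release_detainee).
Premise 4 is O(retain_policy → release_detainee); contrapositively O(¬release_detainee → ¬retain_policy). Since O(¬release_detainee) holds, K gives O(¬retain_policy).
From O(¬retain_policy) and premise 2, O(¬retain_policy → ¬notify_kin), we obtain O(¬notify_kin).
Applying K to premise 9 (O(¬notify_kin → ¬freeze_account)) and O(¬notify_kin) yields O(¬freeze_account).
Premises 1, 6, 7, 8 do not contribute to this derivation.
So O(¬freeze_account) follows.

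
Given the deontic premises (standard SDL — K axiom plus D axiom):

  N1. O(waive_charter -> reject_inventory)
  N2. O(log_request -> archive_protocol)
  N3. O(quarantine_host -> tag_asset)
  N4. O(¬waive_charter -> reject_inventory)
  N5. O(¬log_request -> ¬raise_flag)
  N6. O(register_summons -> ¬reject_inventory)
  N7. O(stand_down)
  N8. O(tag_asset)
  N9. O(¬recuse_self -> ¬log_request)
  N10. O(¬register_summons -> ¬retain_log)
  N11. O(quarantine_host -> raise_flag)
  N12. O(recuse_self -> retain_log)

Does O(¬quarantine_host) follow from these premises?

Premises 4 and 1 are O(¬waive_charter -> reject_inventory) and O(waive_charter -> reject_inventory); every ideal world satisfies ¬waive_charter or waive_charter, so in either case reject_inventory holds — hence O(reject_inventory).
Premise 6, O(register_summons -> ¬reject_inventory), contraposes to O(reject_inventory -> ¬register_summons); with O(reject_inventory) we get O(¬register_summons).
With premise 10, O(¬register_summons -> ¬retain_log), the K-axiom yields O(¬retain_log).
Premise 12 is O(recuse_self -> retain_log); contrapositively O(¬retain_log -> ¬recuse_self). Since O(¬retain_log) holds, K gives O(¬recuse_self).
Applying K to premise 9 (O(¬recuse_self -> ¬log_request)) and O(¬recuse_self) yields O(¬log_request).
Applying K to premise 5 (O(¬log_request -> ¬raise_flag)) and O(¬log_request) yields O(¬raise_flag).
Premise 11 is O(quarantine_host -> raise_flag); contrapositively O(¬raise_flag -> ¬quarantine_host). Since O(¬raise_flag) holds, K gives O(¬quarantine_host).
Premises 2, 3, 7, 8 do not contribute to this derivation.
So O(¬quarantine_host) follows.

Yes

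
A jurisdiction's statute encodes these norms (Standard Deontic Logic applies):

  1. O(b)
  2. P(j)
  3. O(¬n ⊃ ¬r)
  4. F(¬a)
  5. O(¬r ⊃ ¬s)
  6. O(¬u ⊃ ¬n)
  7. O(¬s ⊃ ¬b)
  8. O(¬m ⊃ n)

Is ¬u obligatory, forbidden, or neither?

Forbidden

Premise 1 states O(b) outright.
Premise 7 is O(¬s ⊃ ¬b); contrapositively O(b ⊃ s). Since O(b) holds, K gives O(s).
Premise 5 is O(¬r ⊃ ¬s); contrapositively O(s ⊃ r). Since O(s) holds, K gives O(r).
The contrapositive of premise 3 (O(¬n ⊃ ¬r)) is O(r ⊃ n), and O(r) is already established, so O(n).
Premise 6, O(¬u ⊃ ¬n), contraposes to O(n ⊃ u); with O(n) we get O(u).
Premises 2, 4, 8 do not contribute to this derivation.
Thus O(u), which is F(¬u): ¬u is forbidden.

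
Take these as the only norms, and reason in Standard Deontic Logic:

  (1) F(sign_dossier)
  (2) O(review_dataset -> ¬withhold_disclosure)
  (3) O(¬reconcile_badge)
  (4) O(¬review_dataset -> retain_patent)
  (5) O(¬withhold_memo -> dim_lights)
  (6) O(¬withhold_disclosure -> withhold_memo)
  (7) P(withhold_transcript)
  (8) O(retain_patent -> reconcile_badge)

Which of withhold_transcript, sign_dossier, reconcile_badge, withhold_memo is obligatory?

Premise 3 states O(¬reconcile_badge) outright.
The contrapositive of premise 8 (O(retain_patent -> reconcile_badge)) is O(¬reconcile_badge -> ¬retain_patent), and O(¬reconcile_badge) is already established, so O(¬retain_patent).
Premise 4 is O(¬review_dataset -> retain_patent); contrapositively O(¬retain_patent -> review_dataset). Since O(¬retain_patent) holds, K gives O(review_dataset).
With premise 2, O(review_dataset -> ¬withhold_disclosure), the K-axiom yields O(¬withhold_disclosure).
Applying K to premise 6 (O(¬withhold_disclosure -> withhold_memo)) and O(¬withhold_disclosure) yields O(withhold_memo).
So O(withhold_memo) holds — withhold_memo is obligatory. None of the other listed options is made obligatory by any chain of premises.

withhold_memo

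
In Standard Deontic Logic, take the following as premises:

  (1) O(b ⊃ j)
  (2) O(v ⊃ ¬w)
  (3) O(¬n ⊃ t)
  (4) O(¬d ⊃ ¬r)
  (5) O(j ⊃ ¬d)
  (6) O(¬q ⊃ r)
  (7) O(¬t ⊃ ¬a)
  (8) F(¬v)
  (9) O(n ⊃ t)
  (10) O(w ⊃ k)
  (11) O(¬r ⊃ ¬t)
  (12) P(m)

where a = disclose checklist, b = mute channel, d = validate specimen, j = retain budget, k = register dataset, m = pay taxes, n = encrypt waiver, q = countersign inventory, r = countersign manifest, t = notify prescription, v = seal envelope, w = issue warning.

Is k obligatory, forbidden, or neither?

Neither

Premise 10 is O(w ⊃ k), but O(w) is not derivable from the premises, so it does not yield O(k).
No premise or chain of K-axiom applications forces O(k), and none forces O(¬k). So k is neither obligatory nor forbidden under these norms.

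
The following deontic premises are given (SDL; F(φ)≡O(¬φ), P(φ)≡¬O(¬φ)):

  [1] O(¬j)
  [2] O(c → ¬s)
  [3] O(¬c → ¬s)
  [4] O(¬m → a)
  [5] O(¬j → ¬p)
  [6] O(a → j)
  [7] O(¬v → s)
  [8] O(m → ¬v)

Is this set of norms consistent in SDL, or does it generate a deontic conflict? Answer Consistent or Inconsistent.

By case analysis on c: premise 2 gives O(c → ¬s) and premise 3 gives O(¬c → ¬s), so O(¬s) either way.
Premise 7 is O(¬v → s); contrapositively O(¬s → v). Since O(¬s) holds, K gives O(v).
Premise 8, O(m → ¬v), contraposes to O(v → ¬m); with O(v) we get O(¬m).
Premise 4 is O(¬m → a); since O(¬m), deontic closure gives O(a).
Applying K to premise 6 (O(a → j)) and O(a) yields O(j).
Yet premise 1 states O(¬j).
We now have both O(j) and O(¬j) — j is simultaneously obligatory and forbidden, violating the D-axiom.

Inconsistent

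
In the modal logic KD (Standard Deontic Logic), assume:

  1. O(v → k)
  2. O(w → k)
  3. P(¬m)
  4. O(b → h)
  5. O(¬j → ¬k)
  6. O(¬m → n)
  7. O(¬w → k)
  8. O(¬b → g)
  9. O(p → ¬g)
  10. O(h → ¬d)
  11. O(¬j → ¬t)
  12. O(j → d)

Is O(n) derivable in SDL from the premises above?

Premise 6 is O(¬m → n), but O(¬m) is not derivable from the premises (the permission P(¬m) asserts only ¬O(m), not O(¬m)), so it does not yield O(n).
No other premise forces O(n). An ideal world satisfying every premise can still have n false, so O(n) is not derivable.

No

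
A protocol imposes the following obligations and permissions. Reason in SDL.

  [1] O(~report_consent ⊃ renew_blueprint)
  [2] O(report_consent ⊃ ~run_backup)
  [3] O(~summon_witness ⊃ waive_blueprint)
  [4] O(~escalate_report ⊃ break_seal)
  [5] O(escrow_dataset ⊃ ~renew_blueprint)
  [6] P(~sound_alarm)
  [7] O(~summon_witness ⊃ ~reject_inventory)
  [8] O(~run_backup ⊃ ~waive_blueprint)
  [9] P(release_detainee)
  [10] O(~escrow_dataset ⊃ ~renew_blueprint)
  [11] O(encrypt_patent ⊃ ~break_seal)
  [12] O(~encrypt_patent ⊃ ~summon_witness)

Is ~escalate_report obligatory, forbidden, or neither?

Premises 10 and 5 are O(~escrow_dataset ⊃ ~renew_blueprint) and O(escrow_dataset ⊃ ~renew_blueprint); every ideal world satisfies ~escrow_dataset or escrow_dataset, so in either case ~renew_blueprint holds — hence O(~renew_blueprint).
Premise 1 is O(~report_consent ⊃ renew_blueprint); contrapositively O(~renew_blueprint ⊃ report_consent). Since O(~renew_blueprint) holds, K gives O(report_consent).
Premise 2 is O(report_consent ⊃ ~run_backup); since O(report_consent), deontic closure gives O(~run_backup).
From O(~run_backup) and premise 8, O(~run_backup ⊃ ~waive_blueprint), we obtain O(~waive_blueprint).
Premise 3, O(~summon_witness ⊃ waive_blueprint), contraposes to O(~waive_blueprint ⊃ summon_witness); with O(~waive_blueprint) we get O(summon_witness).
The contrapositive of premise 12 (O(~encrypt_patent ⊃ ~summon_witness)) is O(summon_witness ⊃ encrypt_patent), and O(summon_witness) is already established, so O(encrypt_patent).
From O(encrypt_patent) and premise 11, O(encrypt_patent ⊃ ~break_seal), we obtain O(~break_seal).
Premise 4 is O(~escalate_report ⊃ break_seal); contrapositively O(~break_seal ⊃ escalate_report). Since O(~break_seal) holds, K gives O(escalate_report).
Premises 6, 7, 9 do not contribute to this derivation.
Thus O(escalate_report), which is F(~escalate_report): ~escalate_report is forbidden.

Forbidden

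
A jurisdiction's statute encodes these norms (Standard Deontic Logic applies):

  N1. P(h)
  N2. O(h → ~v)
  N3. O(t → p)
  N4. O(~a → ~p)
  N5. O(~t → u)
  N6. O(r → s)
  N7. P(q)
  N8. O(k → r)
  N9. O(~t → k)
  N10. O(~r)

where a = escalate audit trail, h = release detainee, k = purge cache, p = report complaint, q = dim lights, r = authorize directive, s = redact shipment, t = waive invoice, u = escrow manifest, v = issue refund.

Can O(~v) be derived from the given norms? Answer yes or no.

Premise 2 is O(h → ~v), but O(h) is not derivable from the premises (the permission P(h) asserts only ~O(~h), not O(h)), so it does not yield O(~v).
No other premise forces O(~v). An ideal world satisfying every premise can still have ~v false, so O(~v) is not derivable.

No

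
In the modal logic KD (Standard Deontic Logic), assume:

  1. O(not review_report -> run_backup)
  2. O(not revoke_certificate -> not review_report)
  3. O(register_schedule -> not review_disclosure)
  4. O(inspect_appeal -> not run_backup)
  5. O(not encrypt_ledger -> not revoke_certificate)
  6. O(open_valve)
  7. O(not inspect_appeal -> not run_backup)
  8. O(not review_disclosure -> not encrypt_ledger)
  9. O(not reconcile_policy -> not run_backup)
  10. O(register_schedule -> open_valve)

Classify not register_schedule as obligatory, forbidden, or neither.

By case analysis on inspect_appeal: premise 4 gives O(inspect_appeal -> not run_backup) and premise 7 gives O(not inspect_appeal -> not run_backup), so O(not run_backup) either way.
The contrapositive of premise 1 (O(not review_report -> run_backup)) is O(not run_backup -> review_report), and O(not run_backup) is already established, so O(review_report).
Premise 2 is O(not revoke_certificate -> not review_report); contrapositively O(review_report -> revoke_certificate). Since O(review_report) holds, K gives O(revoke_certificate).
Premise 5 is O(not encrypt_ledger -> not revoke_certificate); contrapositively O(revoke_certificate -> encrypt_ledger). Since O(revoke_certificate) holds, K gives O(encrypt_ledger).
The contrapositive of premise 8 (O(not review_disclosure -> not encrypt_ledger)) is O(encrypt_ledger -> review_disclosure), and O(encrypt_ledger) is already established, so O(review_disclosure).
Premise 3, O(register_schedule -> not review_disclosure), contraposes to O(review_disclosure -> not register_schedule); with O(review_disclosure) we get O(not register_schedule).
Premises 6, 9, 10 do not contribute to this derivation.
Hence not register_schedule is obligatory.

Obligatory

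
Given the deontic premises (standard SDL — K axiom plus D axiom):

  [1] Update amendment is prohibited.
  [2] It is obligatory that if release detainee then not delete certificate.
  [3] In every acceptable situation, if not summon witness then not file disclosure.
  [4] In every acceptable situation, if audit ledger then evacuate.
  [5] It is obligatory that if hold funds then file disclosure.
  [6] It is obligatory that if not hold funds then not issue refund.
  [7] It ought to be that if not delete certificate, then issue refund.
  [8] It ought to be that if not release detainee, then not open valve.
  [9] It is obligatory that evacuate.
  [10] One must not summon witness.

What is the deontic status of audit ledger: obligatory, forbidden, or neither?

Premise 4 is O(audit_ledger → evacuate); even if O(evacuate) held, inferring O(audit_ledger) would be affirming the consequent — invalid.
No premise or chain of K-axiom applications forces O(audit_ledger), and none forces O(¬audit_ledger). So audit_ledger is neither obligatory nor forbidden under these norms.

Neither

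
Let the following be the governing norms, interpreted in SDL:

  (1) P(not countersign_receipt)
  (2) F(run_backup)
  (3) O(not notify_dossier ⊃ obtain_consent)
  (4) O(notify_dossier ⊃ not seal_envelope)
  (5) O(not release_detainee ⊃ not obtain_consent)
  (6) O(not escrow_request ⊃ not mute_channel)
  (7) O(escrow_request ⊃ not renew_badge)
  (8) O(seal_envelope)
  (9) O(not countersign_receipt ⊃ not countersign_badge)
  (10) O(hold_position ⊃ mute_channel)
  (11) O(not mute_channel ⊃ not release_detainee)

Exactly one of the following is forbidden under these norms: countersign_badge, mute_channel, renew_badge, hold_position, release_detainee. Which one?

renew_badge

Premise 8 states O(seal_envelope) outright.
The contrapositive of premise 4 (O(notify_dossier ⊃ not seal_envelope)) is O(seal_envelope ⊃ not notify_dossier), and O(seal_envelope) is already established, so O(not notify_dossier).
From O(not notify_dossier) and premise 3, O(not notify_dossier ⊃ obtain_consent), we obtain O(obtain_consent).
Premise 5, O(not release_detainee ⊃ not obtain_consent), contraposes to O(obtain_consent ⊃ release_detainee); with O(obtain_consent) we get O(release_detainee).
Premise 11 is O(not mute_channel ⊃ not release_detainee); contrapositively O(release_detainee ⊃ mute_channel). Since O(release_detainee) holds, K gives O(mute_channel).
Premise 6, O(not escrow_request ⊃ not mute_channel), contraposes to O(mute_channel ⊃ escrow_request); with O(mute_channel) we get O(escrow_request).
Premise 7 is O(escrow_request ⊃ not renew_badge); since O(escrow_request), deontic closure gives O(not renew_badge).
So O(not renew_badge) holds, i.e. renew_badge is forbidden. None of the other listed options is forbidden under the premises.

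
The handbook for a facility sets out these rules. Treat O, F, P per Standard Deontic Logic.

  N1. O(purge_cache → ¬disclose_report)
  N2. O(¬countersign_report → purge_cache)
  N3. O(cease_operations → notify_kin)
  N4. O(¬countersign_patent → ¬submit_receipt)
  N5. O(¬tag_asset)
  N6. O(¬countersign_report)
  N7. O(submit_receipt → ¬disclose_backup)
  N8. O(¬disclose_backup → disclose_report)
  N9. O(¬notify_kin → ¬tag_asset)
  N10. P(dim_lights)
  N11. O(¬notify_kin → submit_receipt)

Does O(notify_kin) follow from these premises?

Yes

Premise 6 states O(¬countersign_report) outright.
Premise 2 is O(¬countersign_report → purge_cache); since O(¬countersign_report), deontic closure gives O(purge_cache).
Applying K to premise 1 (O(purge_cache → ¬disclose_report)) and O(purge_cache) yields O(¬disclose_report).
Premise 8 is O(¬disclose_backup → disclose_report); contrapositively O(¬disclose_report → disclose_backup). Since O(¬disclose_report) holds, K gives O(disclose_backup).
Premise 7, O(submit_receipt → ¬disclose_backup), contraposes to O(disclose_backup → ¬submit_receipt); with O(disclose_backup) we get O(¬submit_receipt).
Premise 11 is O(¬notify_kin → submit_receipt); contrapositively O(¬submit_receipt → notify_kin). Since O(¬submit_receipt) holds, K gives O(notify_kin).
Premises 3, 4, 5, 9, 10 do not contribute to this derivation.
So O(notify_kin) follows.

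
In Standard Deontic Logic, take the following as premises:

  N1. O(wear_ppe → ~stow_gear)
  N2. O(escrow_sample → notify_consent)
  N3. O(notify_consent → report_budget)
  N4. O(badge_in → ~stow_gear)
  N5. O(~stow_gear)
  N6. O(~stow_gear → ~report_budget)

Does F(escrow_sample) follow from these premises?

Premise 5 states O(~stow_gear) outright.
Applying K to premise 6 (O(~stow_gear → ~report_budget)) and O(~stow_gear) yields O(~report_budget).
Premise 3 is O(notify_consent → report_budget); contrapositively O(~report_budget → ~notify_consent). Since O(~report_budget) holds, K gives O(~notify_consent).
The contrapositive of premise 2 (O(escrow_sample → notify_consent)) is O(~notify_consent → ~escrow_sample), and O(~notify_consent) is already established, so O(~escrow_sample).
Premises 1, 4 do not contribute to this derivation.
So O(~escrow_sample) holds, i.e. F(escrow_sample). The claim follows.

Yes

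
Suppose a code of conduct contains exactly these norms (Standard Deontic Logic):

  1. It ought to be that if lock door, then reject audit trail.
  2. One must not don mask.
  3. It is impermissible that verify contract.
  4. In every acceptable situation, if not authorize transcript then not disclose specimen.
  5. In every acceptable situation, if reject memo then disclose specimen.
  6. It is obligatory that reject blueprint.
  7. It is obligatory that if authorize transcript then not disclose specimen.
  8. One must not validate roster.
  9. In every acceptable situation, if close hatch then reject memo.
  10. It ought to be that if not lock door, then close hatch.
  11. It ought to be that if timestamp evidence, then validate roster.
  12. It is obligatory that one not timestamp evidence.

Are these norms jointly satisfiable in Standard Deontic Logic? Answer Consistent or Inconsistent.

Consistent

Premise 11 is O(timestamp_evidence → validate_roster), but O(timestamp_evidence) is not derivable from the premises, so it does not yield O(validate_roster).
So O(validate_roster) is not derivable, and the apparent clash with O(¬validate_roster) does not arise.
A world satisfying every obligation exists (e.g. authorize_transcript=false, close_hatch=false, disclose_specimen=false, don_mask=false, lock_door=true, reject_audit_trail=true, reject_blueprint=true, reject_memo=false, timestamp_evidence=false, validate_roster=false, verify_contract=false); no atom is both obligatory and forbidden, so the set is consistent.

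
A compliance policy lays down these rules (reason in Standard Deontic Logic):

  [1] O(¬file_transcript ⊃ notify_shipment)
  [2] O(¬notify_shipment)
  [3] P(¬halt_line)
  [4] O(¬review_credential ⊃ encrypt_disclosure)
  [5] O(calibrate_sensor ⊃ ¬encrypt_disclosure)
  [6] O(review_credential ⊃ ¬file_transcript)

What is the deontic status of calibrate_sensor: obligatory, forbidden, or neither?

Forbidden

Premise 2 gives O(¬notify_shipment).
Premise 1 is O(¬file_transcript ⊃ notify_shipment); contrapositively O(¬notify_shipment ⊃ file_transcript). Since O(¬notify_shipment) holds, K gives O(file_transcript).
Premise 6, O(review_credential ⊃ ¬file_transcript), contraposes to O(file_transcript ⊃ ¬review_credential); with O(file_transcript) we get O(¬review_credential).
With premise 4, O(¬review_credential ⊃ encrypt_disclosure), the K-axiom yields O(encrypt_disclosure).
The contrapositive of premise 5 (O(calibrate_sensor ⊃ ¬encrypt_disclosure)) is O(encrypt_disclosure ⊃ ¬calibrate_sensor), and O(encrypt_disclosure) is already established, so O(¬calibrate_sensor).
Premise 3 does not contribute to this derivation.
Thus O(¬calibrate_sensor), which is F(calibrate_sensor): calibrate_sensor is forbidden.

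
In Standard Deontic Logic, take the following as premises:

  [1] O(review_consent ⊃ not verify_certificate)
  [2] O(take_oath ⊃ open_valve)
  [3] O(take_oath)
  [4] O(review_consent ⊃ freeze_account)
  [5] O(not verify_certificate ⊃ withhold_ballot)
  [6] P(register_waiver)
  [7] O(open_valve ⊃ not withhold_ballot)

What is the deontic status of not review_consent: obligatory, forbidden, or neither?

Obligatory

From premise 3 we have O(take_oath).
From O(take_oath) and premise 2, O(take_oath ⊃ open_valve), we obtain O(open_valve).
With premise 7, O(open_valve ⊃ not withhold_ballot), the K-axiom yields O(not withhold_ballot).
The contrapositive of premise 5 (O(not verify_certificate ⊃ withhold_ballot)) is O(not withhold_ballot ⊃ verify_certificate), and O(not withhold_ballot) is already established, so O(verify_certificate).
Premise 1, O(review_consent ⊃ not verify_certificate), contraposes to O(verify_certificate ⊃ not review_consent); with O(verify_certificate) we get O(not review_consent).
Premises 4, 6 do not contribute to this derivation.
Hence not review_consent is obligatory.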